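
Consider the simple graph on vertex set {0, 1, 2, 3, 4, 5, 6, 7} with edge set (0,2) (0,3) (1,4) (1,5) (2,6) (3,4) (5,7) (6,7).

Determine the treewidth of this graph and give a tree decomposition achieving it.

Treewidth 2.
One optimal decomposition is:
Bags: B1 = {5, 6, 7}  B2 = {1, 5, 6}  B3 = {1, 4, 6}  B4 = {3, 4, 6}  B5 = {0, 3, 6}  B6 = {0, 2, 6}
Tree: B1–B2, B2–B3, B3–B4, B4–B5, B5–B6

Every bag has size at most 3, so the width is 3 − 1 = 2 and tw(G) ≤ 2. The edges 6–7–5–1–4–3–0–2–6 form a cycle, so G is not a tree and its treewidth is at least 2. Hence tw(G) = 2 exactly.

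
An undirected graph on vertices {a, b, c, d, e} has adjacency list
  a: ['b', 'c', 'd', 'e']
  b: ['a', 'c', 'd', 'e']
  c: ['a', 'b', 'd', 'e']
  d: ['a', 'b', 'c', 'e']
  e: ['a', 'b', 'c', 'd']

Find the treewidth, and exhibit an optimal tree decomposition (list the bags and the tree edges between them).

A single bag containing all 5 vertices is trivially a valid decomposition of width 4. On the other hand G contains the 5-clique {a, b, c, d, e}. A clique must lie in a single bag of any decomposition, so no decomposition can have width below 4. Therefore the treewidth is 4.

Treewidth 4.
One such decomposition:
Bags: B1 = {a, b, c, d, e}
Tree: (single bag)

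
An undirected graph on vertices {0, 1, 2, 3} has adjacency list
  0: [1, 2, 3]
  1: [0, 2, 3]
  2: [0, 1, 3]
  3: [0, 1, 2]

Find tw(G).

3

A width-3 tree decomposition is:
Bags: B1 = {0, 1, 2, 3}
Tree: (single bag)
A single bag containing all 4 vertices is trivially a valid decomposition of width 3. On the other hand G contains the 4-clique {0, 1, 2, 3}. A clique must lie in a single bag of any decomposition, so no decomposition can have width below 3. Hence tw(G) = 3 exactly.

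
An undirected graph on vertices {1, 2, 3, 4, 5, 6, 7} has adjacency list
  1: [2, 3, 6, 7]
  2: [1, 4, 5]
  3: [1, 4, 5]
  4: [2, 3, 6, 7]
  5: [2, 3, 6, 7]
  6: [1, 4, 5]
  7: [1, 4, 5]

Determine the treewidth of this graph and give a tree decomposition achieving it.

Each bag holds 4 vertices, so the decomposition has width 3, which upper-bounds the treewidth. For the lower bound: the 4 vertex sets {2,4}, {1,6}, {5}, {7} are disjoint, each induces a connected subgraph, and every pair is joined by at least one edge of G. Contracting each set to a single vertex therefore yields K_{4} as a minor, and since treewidth is minor-monotone, tw(G) ≥ tw(K_{4}) = 3. Hence tw(G) = 3 exactly.

Treewidth 3.
One such decomposition:
Bags: B1 = {1, 2, 4, 5}  B2 = {1, 4, 5, 6}  B3 = {1, 4, 5, 7}  B4 = {1, 3, 4, 5}
Tree: B1–B2, B2–B3, B3–B4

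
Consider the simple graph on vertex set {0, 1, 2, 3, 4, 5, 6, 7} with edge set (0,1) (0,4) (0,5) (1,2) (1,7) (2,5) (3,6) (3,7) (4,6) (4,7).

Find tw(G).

A width-2 tree decomposition is:
Bags: B1 = {3, 4, 6}  B2 = {3, 4, 7}  B3 = {0, 4, 7}  B4 = {0, 1, 7}  B5 = {0, 1, 5}  B6 = {1, 2, 5}
Tree: B1–B2, B2–B3, B3–B4, B4–B5, B5–B6
The largest bag has 3 vertices, giving width 2; this decomposition certifies tw(G) ≤ 2. Since 6–3–7–4–6 is a cycle in G, G is not acyclic. Forests are exactly the graphs of treewidth ≤ 1, so tw(G) ≥ 2. Combining the bounds, tw(G) = 2.

2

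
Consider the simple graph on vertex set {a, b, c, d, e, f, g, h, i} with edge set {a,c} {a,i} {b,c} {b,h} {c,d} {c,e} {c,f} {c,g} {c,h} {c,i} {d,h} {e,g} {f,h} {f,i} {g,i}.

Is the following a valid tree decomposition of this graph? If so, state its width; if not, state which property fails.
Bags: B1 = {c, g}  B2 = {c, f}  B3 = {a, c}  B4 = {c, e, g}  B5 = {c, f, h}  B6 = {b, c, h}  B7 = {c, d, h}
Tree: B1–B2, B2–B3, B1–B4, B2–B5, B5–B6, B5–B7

A tree decomposition must satisfy three properties: every vertex lies in some bag; for every edge, both endpoints lie together in some bag; and for every vertex, the bags containing it form a connected subtree. Here vertex i appears in no bag, so the decomposition is invalid.

No — vertex i appears in no bag.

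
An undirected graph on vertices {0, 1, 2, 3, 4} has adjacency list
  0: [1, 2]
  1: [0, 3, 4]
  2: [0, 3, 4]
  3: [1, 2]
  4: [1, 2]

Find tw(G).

2

A width-2 tree decomposition is:
Bags: B1 = {0, 1, 2}  B2 = {1, 2, 4}  B3 = {1, 2, 3}
Tree: B1–B2, B2–B3
Each bag holds 3 vertices, so the decomposition has width 2, which upper-bounds the treewidth. For the lower bound, G contains the cycle 0–1–4–2–0, so G is not a forest; only forests have treewidth ≤ 1, hence tw(G) ≥ 2. Therefore the treewidth is 2.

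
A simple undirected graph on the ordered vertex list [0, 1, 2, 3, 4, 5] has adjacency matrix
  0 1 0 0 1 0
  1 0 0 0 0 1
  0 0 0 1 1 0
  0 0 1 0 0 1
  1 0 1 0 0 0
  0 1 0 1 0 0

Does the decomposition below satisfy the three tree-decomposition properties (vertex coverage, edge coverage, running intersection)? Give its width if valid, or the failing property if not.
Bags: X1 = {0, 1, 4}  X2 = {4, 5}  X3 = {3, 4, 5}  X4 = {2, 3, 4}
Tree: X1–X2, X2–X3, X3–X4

No — edge (1,5) lies in no bag.

A tree decomposition must satisfy three properties: every vertex lies in some bag; for every edge, both endpoints lie together in some bag; and for every vertex, the bags containing it form a connected subtree. Here edge (1,5) lies in no bag, so the decomposition is invalid.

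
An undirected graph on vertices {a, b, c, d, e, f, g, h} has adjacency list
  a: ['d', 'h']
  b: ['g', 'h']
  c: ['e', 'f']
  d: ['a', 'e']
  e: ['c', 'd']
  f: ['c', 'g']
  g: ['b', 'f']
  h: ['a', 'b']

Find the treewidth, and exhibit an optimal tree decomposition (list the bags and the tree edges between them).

Treewidth 2.
Bags: B1 = {a, d, h}  B2 = {d, e, h}  B3 = {c, e, h}  B4 = {c, f, h}  B5 = {f, g, h}  B6 = {b, g, h}
Tree: B1–B2, B2–B3, B3–B4, B4–B5, B5–B6

The largest bag has 3 vertices, giving width 2; this decomposition certifies tw(G) ≤ 2. The edges h–a–d–e–c–f–g–b–h form a cycle, so G is not a tree and its treewidth is at least 2. Hence tw(G) = 2 exactly.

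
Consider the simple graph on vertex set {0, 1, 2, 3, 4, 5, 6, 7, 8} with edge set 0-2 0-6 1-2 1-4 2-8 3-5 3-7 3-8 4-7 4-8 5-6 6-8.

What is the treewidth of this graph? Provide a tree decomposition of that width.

Every bag has size at most 4, so the width is 4 − 1 = 3 and tw(G) ≤ 3. For the lower bound: the 4 vertex sets {3,5,7}, {4}, {8}, {0,1,2,6} are disjoint, each induces a connected subgraph, and every pair is joined by at least one edge of G. Contracting each set to a single vertex therefore yields K_{4} as a minor, and since treewidth is minor-monotone, tw(G) ≥ tw(K_{4}) = 3. Therefore the treewidth is 3.

Treewidth 3.
One such decomposition:
Bags: B1 = {3, 4, 5, 7}  B2 = {3, 4, 5, 8}  B3 = {4, 5, 6, 8}  B4 = {1, 4, 6, 8}  B5 = {1, 2, 6, 8}  B6 = {0, 1, 2, 6}
Tree: B1–B2, B2–B3, B3–B4, B4–B5, B5–B6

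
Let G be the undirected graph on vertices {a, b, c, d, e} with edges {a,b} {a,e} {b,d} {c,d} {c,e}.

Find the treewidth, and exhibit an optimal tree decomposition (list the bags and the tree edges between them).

Treewidth 2.
One optimal decomposition is:
Bags: B1 = {a, c, e}  B2 = {a, c, d}  B3 = {a, b, d}
Tree: B1–B2, B2–B3

Every bag has size at most 3, so the width is 3 − 1 = 2 and tw(G) ≤ 2. For the lower bound, G contains the cycle a–e–c–d–b–a, so G is not a forest; only forests have treewidth ≤ 1, hence tw(G) ≥ 2. Hence tw(G) = 2 exactly.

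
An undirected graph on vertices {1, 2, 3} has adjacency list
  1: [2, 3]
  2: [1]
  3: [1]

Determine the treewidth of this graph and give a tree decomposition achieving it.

The largest bag has 2 vertices, giving width 1; this decomposition certifies tw(G) ≤ 1. Any graph with an edge has treewidth ≥ 1, and G has the edge 1–3. Combining the bounds, tw(G) = 1.

Treewidth 1.
One such decomposition:
Bags: B1 = {1, 3}  B2 = {1, 2}
Tree: B1–B2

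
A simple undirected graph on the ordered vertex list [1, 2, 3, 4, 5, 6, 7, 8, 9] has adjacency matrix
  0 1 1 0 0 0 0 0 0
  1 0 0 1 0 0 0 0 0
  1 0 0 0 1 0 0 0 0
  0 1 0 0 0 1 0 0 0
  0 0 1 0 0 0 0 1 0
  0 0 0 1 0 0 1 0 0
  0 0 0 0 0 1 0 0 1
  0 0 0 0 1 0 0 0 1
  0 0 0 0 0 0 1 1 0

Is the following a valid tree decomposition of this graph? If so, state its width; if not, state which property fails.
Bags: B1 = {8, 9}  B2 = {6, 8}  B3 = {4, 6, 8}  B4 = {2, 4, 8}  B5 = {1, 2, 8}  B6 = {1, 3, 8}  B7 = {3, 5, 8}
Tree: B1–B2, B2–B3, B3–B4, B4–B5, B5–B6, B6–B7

No — vertex 7 appears in no bag.

A tree decomposition must satisfy three properties: every vertex lies in some bag; for every edge, both endpoints lie together in some bag; and for every vertex, the bags containing it form a connected subtree. Here vertex 7 appears in no bag, so the decomposition is invalid.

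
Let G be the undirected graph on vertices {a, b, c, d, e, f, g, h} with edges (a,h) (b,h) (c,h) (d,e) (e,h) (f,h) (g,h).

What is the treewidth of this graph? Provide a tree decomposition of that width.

Treewidth 1.
One such decomposition:
Bags: B1 = {e, h}  B2 = {f, h}  B3 = {a, h}  B4 = {c, h}  B5 = {g, h}  B6 = {d, e}  B7 = {b, h}
Tree: B1–B2, B2–B3, B3–B4, B2–B5, B1–B6, B2–B7

Every bag has size at most 2, so the width is 2 − 1 = 1 and tw(G) ≤ 1. Any graph with an edge has treewidth ≥ 1, and G has the edge e–h. Hence tw(G) = 1 exactly.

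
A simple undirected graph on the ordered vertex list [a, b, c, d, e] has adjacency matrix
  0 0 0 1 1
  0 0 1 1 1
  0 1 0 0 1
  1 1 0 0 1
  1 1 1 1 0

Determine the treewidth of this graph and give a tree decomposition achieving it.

Each bag holds 3 vertices, so the decomposition has width 2, which upper-bounds the treewidth. Conversely, {a, d, e} is a clique of size 3, and the vertices of any clique must share a bag in every tree decomposition; so some bag has ≥ 3 vertices and tw(G) ≥ 2. Therefore the treewidth is 2.

Treewidth 2.
One optimal decomposition is:
Bags: B1 = {b, c, e}  B2 = {b, d, e}  B3 = {a, d, e}
Tree: B1–B2, B2–B3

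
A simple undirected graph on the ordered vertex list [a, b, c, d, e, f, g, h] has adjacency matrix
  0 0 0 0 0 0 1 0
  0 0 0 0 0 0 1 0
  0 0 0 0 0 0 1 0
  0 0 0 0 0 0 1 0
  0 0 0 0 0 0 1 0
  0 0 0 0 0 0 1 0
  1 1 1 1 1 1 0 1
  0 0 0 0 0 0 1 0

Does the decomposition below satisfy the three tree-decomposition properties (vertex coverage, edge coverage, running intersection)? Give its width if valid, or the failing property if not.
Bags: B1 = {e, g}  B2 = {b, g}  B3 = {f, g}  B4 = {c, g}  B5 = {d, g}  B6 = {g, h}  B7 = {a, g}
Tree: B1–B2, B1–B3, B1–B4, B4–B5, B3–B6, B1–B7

Vertex coverage: the bags together contain {a, b, c, d, e, f, g, h}, the full vertex set. Edge coverage: each edge of G has both endpoints in at least one bag. Running intersection: for every vertex, the bags containing it form a connected subtree. All three properties hold, so this is a valid tree decomposition of width max|bag| − 1 = 1, and hence tw(G) ≤ 1.

Yes; width 1.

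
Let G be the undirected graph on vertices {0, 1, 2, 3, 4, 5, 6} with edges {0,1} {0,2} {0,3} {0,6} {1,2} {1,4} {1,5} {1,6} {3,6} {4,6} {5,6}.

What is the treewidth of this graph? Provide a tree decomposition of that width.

The largest bag has 3 vertices, giving width 2; this decomposition certifies tw(G) ≤ 2. On the other hand G contains the 3-clique {0, 1, 2}. A clique must lie in a single bag of any decomposition, so no decomposition can have width below 2. Therefore the treewidth is 2.

Treewidth 2.
Bags: B1 = {0, 1, 6}  B2 = {0, 1, 2}  B3 = {1, 4, 6}  B4 = {0, 3, 6}  B5 = {1, 5, 6}
Tree: B1–B2, B1–B3, B1–B4, B1–B5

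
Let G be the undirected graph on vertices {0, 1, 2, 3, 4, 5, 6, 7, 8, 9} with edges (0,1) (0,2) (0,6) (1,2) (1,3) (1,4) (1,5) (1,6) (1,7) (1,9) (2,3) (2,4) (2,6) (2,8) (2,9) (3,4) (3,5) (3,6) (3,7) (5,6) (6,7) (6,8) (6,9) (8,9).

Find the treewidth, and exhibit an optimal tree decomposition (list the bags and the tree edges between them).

Treewidth 3.
Bags: B1 = {1, 2, 3, 6}  B2 = {1, 3, 5, 6}  B3 = {0, 1, 2, 6}  B4 = {1, 2, 6, 9}  B5 = {1, 2, 3, 4}  B6 = {1, 3, 6, 7}  B7 = {2, 6, 8, 9}
Tree: B1–B2, B1–B3, B1–B4, B1–B5, B1–B6, B4–B7

The largest bag has 4 vertices, giving width 3; this decomposition certifies tw(G) ≤ 3. Conversely, {2, 6, 8, 9} is a clique of size 4, and the vertices of any clique must share a bag in every tree decomposition; so some bag has ≥ 4 vertices and tw(G) ≥ 3. Combining the bounds, tw(G) = 3.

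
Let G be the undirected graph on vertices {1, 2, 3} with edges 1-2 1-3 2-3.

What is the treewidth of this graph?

A width-2 tree decomposition is:
Bags: B1 = {1, 2, 3}
Tree: (single bag)
With just one bag of size 3, the width is 3 − 1 = 2, so tw(G) ≤ 2. For the lower bound, the 3 vertices {1, 2, 3} are pairwise adjacent, and any tree decomposition puts a clique entirely inside one bag — forcing width ≥ 2. Hence tw(G) = 2 exactly.

2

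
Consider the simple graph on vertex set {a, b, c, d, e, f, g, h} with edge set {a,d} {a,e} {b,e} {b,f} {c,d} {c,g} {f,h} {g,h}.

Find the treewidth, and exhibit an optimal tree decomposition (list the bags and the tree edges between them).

Each bag holds 3 vertices, so the decomposition has width 2, which upper-bounds the treewidth. Since b–e–a–d–c–g–h–f–b is a cycle in G, G is not acyclic. Forests are exactly the graphs of treewidth ≤ 1, so tw(G) ≥ 2. Combining the bounds, tw(G) = 2.

Treewidth 2.
One optimal decomposition is:
Bags: B1 = {a, b, e}  B2 = {a, b, d}  B3 = {b, c, d}  B4 = {b, c, g}  B5 = {b, g, h}  B6 = {b, f, h}
Tree: B1–B2, B2–B3, B3–B4, B4–B5, B5–B6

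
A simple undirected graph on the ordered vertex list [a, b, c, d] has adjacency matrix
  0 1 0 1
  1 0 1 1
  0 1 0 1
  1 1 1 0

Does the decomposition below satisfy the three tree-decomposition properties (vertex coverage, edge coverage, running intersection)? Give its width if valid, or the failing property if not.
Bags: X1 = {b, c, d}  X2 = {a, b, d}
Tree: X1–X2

Yes; width 2.

Checking the three conditions: (i) the bags cover all of {a, b, c, d}; (ii) for each edge, some bag contains both endpoints; (iii) the bags containing any fixed vertex form a subtree. All hold, so the decomposition is valid with width 3 − 1 = 2.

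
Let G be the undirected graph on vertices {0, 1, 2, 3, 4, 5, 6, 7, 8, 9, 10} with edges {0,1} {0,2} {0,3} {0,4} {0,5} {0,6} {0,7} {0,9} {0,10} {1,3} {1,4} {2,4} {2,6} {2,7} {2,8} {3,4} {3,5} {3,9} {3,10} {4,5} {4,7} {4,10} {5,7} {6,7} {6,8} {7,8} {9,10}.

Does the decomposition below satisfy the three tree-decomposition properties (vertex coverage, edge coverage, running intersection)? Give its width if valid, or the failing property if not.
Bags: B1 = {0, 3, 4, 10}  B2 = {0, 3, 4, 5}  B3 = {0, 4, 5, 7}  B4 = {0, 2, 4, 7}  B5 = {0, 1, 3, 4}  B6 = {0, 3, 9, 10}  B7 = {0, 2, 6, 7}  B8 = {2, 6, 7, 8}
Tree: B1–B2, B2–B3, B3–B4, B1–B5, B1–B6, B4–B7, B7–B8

Checking the three conditions: (i) the bags cover all of {0, 1, 2, 3, 4, 5, 6, 7, 8, 9, 10}; (ii) for each edge, some bag contains both endpoints; (iii) the bags containing any fixed vertex form a subtree. All hold, so the decomposition is valid with width 4 − 1 = 3.

Yes; width 3.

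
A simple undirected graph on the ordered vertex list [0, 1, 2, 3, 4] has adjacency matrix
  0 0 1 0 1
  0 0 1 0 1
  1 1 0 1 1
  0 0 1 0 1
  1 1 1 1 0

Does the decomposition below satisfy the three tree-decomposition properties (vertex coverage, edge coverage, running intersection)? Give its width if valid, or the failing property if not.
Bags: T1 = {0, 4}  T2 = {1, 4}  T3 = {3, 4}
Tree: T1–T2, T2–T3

No — vertex 2 appears in no bag.

A tree decomposition must satisfy three properties: every vertex lies in some bag; for every edge, both endpoints lie together in some bag; and for every vertex, the bags containing it form a connected subtree. Here vertex 2 appears in no bag, so the decomposition is invalid.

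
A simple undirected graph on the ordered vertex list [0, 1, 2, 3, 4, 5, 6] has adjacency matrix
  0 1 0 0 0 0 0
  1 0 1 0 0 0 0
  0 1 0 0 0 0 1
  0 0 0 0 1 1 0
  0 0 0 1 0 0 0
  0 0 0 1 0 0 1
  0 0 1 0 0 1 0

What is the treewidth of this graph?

1

A width-1 tree decomposition is:
Bags: B1 = {3, 4}  B2 = {3, 5}  B3 = {5, 6}  B4 = {2, 6}  B5 = {1, 2}  B6 = {0, 1}
Tree: B1–B2, B2–B3, B3–B4, B4–B5, B5–B6
Every bag has size at most 2, so the width is 2 − 1 = 1 and tw(G) ≤ 1. G has an edge, so its treewidth is at least 1. Hence tw(G) = 1 exactly.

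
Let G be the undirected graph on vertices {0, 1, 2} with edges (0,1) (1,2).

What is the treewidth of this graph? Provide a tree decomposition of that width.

Treewidth 1.
One such decomposition:
Bags: B1 = {0, 1}  B2 = {1, 2}
Tree: B1–B2

The largest bag has 2 vertices, giving width 1; this decomposition certifies tw(G) ≤ 1. Since G has at least one edge (e.g. 0–1), it is not an edgeless graph, so tw(G) ≥ 1. Therefore the treewidth is 1.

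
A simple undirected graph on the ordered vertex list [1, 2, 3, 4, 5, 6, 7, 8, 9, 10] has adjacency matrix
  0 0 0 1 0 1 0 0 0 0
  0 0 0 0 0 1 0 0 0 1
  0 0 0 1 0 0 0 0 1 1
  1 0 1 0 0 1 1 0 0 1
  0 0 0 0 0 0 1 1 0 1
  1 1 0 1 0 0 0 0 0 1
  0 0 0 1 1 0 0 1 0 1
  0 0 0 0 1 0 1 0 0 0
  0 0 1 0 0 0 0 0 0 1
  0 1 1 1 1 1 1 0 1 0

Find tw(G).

A width-2 tree decomposition is:
Bags: B1 = {3, 4, 10}  B2 = {4, 6, 10}  B3 = {3, 9, 10}  B4 = {2, 6, 10}  B5 = {4, 7, 10}  B6 = {1, 4, 6}  B7 = {5, 7, 10}  B8 = {5, 7, 8}
Tree: B1–B2, B1–B3, B2–B4, B2–B5, B2–B6, B5–B7, B7–B8
Every bag has size at most 3, so the width is 3 − 1 = 2 and tw(G) ≤ 2. For the lower bound, the 3 vertices {5, 7, 8} are pairwise adjacent, and any tree decomposition puts a clique entirely inside one bag — forcing width ≥ 2. The upper and lower bounds meet at 2, so that is the treewidth.

2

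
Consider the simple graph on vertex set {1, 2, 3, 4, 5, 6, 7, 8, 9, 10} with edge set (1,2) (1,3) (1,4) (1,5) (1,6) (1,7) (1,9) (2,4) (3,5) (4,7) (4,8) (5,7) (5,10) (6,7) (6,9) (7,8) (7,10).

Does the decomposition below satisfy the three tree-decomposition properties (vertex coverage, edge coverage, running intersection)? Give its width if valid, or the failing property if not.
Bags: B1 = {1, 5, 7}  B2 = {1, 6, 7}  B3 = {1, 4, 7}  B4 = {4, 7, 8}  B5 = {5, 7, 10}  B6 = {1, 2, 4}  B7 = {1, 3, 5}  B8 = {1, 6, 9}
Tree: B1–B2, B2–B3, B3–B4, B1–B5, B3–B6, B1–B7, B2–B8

Checking the three conditions: (i) the bags cover all of {1, 2, 3, 4, 5, 6, 7, 8, 9, 10}; (ii) for each edge, some bag contains both endpoints; (iii) the bags containing any fixed vertex form a subtree. All hold, so the decomposition is valid with width 3 − 1 = 2.

Yes; width 2.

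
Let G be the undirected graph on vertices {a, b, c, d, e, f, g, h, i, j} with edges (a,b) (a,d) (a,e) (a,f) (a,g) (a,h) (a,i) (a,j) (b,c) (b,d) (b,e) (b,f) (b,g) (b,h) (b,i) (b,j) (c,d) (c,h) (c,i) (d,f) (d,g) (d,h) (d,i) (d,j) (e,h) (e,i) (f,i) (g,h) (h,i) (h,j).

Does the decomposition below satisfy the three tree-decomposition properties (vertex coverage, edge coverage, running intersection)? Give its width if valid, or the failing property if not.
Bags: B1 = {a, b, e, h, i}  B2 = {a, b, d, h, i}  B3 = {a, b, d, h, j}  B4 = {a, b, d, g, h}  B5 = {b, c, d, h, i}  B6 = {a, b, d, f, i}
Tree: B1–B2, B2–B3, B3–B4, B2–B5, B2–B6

Checking the three conditions: (i) the bags cover all of {a, b, c, d, e, f, g, h, i, j}; (ii) for each edge, some bag contains both endpoints; (iii) the bags containing any fixed vertex form a subtree. All hold, so the decomposition is valid with width 5 − 1 = 4.

Yes; width 4.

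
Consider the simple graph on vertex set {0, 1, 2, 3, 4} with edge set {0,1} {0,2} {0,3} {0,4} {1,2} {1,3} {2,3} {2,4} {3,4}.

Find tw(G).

3

A width-3 tree decomposition is:
Bags: B1 = {0, 2, 3, 4}  B2 = {0, 1, 2, 3}
Tree: B1–B2
Each bag holds 4 vertices, so the decomposition has width 3, which upper-bounds the treewidth. On the other hand G contains the 4-clique {0, 1, 2, 3}. A clique must lie in a single bag of any decomposition, so no decomposition can have width below 3. The upper and lower bounds meet at 3, so that is the treewidth.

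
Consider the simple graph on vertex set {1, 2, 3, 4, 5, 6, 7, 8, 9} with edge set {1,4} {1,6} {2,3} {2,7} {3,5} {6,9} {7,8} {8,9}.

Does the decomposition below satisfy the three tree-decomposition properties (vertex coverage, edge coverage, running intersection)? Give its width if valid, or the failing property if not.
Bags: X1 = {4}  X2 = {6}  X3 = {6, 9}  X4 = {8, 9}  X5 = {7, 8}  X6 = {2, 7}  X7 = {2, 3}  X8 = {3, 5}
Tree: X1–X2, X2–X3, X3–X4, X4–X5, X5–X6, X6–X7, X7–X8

A tree decomposition must satisfy three properties: every vertex lies in some bag; for every edge, both endpoints lie together in some bag; and for every vertex, the bags containing it form a connected subtree. Here vertex 1 appears in no bag, so the decomposition is invalid.

No — vertex 1 appears in no bag.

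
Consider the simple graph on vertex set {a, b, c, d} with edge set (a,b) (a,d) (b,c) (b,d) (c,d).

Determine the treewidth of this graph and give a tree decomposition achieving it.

Each bag holds 3 vertices, so the decomposition has width 2, which upper-bounds the treewidth. On the other hand G contains the 3-clique {b, c, d}. A clique must lie in a single bag of any decomposition, so no decomposition can have width below 2. Combining the bounds, tw(G) = 2.

Treewidth 2.
Bags: B1 = {b, c, d}  B2 = {a, b, d}
Tree: B1–B2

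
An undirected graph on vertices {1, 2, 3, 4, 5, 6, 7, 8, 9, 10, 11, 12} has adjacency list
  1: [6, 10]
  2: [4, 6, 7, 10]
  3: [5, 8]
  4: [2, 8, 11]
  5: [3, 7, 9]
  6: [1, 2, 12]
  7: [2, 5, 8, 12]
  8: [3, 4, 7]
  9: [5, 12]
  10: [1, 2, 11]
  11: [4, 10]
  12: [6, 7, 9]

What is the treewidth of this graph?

3

A width-3 tree decomposition is:
Bags: B1 = {1, 4, 10, 11}  B2 = {1, 2, 4, 10}  B3 = {1, 2, 4, 6}  B4 = {2, 4, 6, 8}  B5 = {2, 6, 7, 8}  B6 = {6, 7, 8, 12}  B7 = {3, 7, 8, 12}  B8 = {3, 5, 7, 12}  B9 = {3, 5, 9, 12}
Tree: B1–B2, B2–B3, B3–B4, B4–B5, B5–B6, B6–B7, B7–B8, B8–B9
Every bag has size at most 4, so the width is 4 − 1 = 3 and tw(G) ≤ 3. For the lower bound: the 4 vertex sets {1,10,11}, {4}, {2}, {6,7,8,12} are disjoint, each induces a connected subgraph, and every pair is joined by at least one edge of G. Contracting each set to a single vertex therefore yields K_{4} as a minor, and since treewidth is minor-monotone, tw(G) ≥ tw(K_{4}) = 3. Combining the bounds, tw(G) = 3.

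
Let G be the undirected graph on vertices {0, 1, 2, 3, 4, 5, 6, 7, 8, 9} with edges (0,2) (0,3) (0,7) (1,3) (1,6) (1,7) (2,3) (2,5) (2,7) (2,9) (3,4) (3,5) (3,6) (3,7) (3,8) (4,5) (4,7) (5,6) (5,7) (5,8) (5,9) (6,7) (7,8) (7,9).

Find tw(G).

3

A width-3 tree decomposition is:
Bags: B1 = {3, 5, 6, 7}  B2 = {2, 3, 5, 7}  B3 = {3, 5, 7, 8}  B4 = {1, 3, 6, 7}  B5 = {0, 2, 3, 7}  B6 = {2, 5, 7, 9}  B7 = {3, 4, 5, 7}
Tree: B1–B2, B1–B3, B1–B4, B2–B5, B2–B6, B3–B7
Each bag holds 4 vertices, so the decomposition has width 3, which upper-bounds the treewidth. Conversely, {2, 5, 7, 9} is a clique of size 4, and the vertices of any clique must share a bag in every tree decomposition; so some bag has ≥ 4 vertices and tw(G) ≥ 3. The upper and lower bounds meet at 3, so that is the treewidth.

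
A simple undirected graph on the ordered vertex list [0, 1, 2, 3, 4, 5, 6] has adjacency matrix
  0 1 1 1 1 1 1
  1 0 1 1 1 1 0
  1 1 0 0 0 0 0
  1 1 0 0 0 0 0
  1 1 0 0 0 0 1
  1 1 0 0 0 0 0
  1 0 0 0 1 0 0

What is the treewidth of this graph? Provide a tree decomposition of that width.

Treewidth 2.
One optimal decomposition is:
Bags: B1 = {0, 1, 4}  B2 = {0, 1, 2}  B3 = {0, 1, 3}  B4 = {0, 1, 5}  B5 = {0, 4, 6}
Tree: B1–B2, B1–B3, B2–B4, B1–B5

Every bag has size at most 3, so the width is 3 − 1 = 2 and tw(G) ≤ 2. For the lower bound, the 3 vertices {0, 1, 2} are pairwise adjacent, and any tree decomposition puts a clique entirely inside one bag — forcing width ≥ 2. Therefore the treewidth is 2.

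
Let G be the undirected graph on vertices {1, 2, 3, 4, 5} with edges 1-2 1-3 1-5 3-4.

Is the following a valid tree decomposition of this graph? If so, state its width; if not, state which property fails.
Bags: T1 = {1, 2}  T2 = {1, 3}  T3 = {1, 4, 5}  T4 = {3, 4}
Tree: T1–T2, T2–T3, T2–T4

No — bags containing vertex 4 are not connected in the tree.

A tree decomposition must satisfy three properties: every vertex lies in some bag; for every edge, both endpoints lie together in some bag; and for every vertex, the bags containing it form a connected subtree. Here bags containing vertex 4 are not connected in the tree, so the decomposition is invalid.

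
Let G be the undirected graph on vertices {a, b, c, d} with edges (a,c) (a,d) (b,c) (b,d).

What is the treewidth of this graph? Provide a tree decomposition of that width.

Every bag has size at most 3, so the width is 3 − 1 = 2 and tw(G) ≤ 2. The edges d–b–c–a–d form a cycle, so G is not a tree and its treewidth is at least 2. The upper and lower bounds meet at 2, so that is the treewidth.

Treewidth 2.
One such decomposition:
Bags: B1 = {b, c, d}  B2 = {a, c, d}
Tree: B1–B2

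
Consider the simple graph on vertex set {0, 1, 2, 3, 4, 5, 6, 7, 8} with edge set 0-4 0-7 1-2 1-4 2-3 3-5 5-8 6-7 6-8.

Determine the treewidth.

2

A width-2 tree decomposition is:
Bags: B1 = {0, 1, 4}  B2 = {0, 1, 7}  B3 = {1, 6, 7}  B4 = {1, 6, 8}  B5 = {1, 5, 8}  B6 = {1, 3, 5}  B7 = {1, 2, 3}
Tree: B1–B2, B2–B3, B3–B4, B4–B5, B5–B6, B6–B7
Every bag has size at most 3, so the width is 3 − 1 = 2 and tw(G) ≤ 2. For the lower bound, G contains the cycle 1–4–0–7–6–8–5–3–2–1, so G is not a forest; only forests have treewidth ≤ 1, hence tw(G) ≥ 2. Therefore the treewidth is 2.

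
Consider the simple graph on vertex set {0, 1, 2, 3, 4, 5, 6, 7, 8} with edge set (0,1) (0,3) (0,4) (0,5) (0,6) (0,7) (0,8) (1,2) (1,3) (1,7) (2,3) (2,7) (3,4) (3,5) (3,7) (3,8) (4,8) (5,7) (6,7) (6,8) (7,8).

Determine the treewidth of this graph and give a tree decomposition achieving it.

Treewidth 3.
One such decomposition:
Bags: B1 = {0, 6, 7, 8}  B2 = {0, 3, 7, 8}  B3 = {0, 1, 3, 7}  B4 = {0, 3, 4, 8}  B5 = {1, 2, 3, 7}  B6 = {0, 3, 5, 7}
Tree: B1–B2, B2–B3, B2–B4, B3–B5, B3–B6

Every bag has size at most 4, so the width is 4 − 1 = 3 and tw(G) ≤ 3. On the other hand G contains the 4-clique {0, 3, 4, 8}. A clique must lie in a single bag of any decomposition, so no decomposition can have width below 3. Hence tw(G) = 3 exactly.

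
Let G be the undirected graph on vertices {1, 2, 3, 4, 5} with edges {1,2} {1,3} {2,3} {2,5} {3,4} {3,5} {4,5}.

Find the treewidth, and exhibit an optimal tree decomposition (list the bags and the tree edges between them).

Each bag holds 3 vertices, so the decomposition has width 2, which upper-bounds the treewidth. For the lower bound, the 3 vertices {1, 2, 3} are pairwise adjacent, and any tree decomposition puts a clique entirely inside one bag — forcing width ≥ 2. Hence tw(G) = 2 exactly.

Treewidth 2.
Bags: B1 = {3, 4, 5}  B2 = {2, 3, 5}  B3 = {1, 2, 3}
Tree: B1–B2, B2–B3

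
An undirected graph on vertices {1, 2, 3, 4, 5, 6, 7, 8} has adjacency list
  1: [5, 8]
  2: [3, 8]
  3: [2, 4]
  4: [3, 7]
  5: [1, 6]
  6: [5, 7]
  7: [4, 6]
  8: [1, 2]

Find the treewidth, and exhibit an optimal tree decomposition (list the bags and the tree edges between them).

Every bag has size at most 3, so the width is 3 − 1 = 2 and tw(G) ≤ 2. The edges 5–6–7–4–3–2–8–1–5 form a cycle, so G is not a tree and its treewidth is at least 2. Combining the bounds, tw(G) = 2.

Treewidth 2.
One optimal decomposition is:
Bags: B1 = {5, 6, 7}  B2 = {4, 5, 7}  B3 = {3, 4, 5}  B4 = {2, 3, 5}  B5 = {2, 5, 8}  B6 = {1, 5, 8}
Tree: B1–B2, B2–B3, B3–B4, B4–B5, B5–B6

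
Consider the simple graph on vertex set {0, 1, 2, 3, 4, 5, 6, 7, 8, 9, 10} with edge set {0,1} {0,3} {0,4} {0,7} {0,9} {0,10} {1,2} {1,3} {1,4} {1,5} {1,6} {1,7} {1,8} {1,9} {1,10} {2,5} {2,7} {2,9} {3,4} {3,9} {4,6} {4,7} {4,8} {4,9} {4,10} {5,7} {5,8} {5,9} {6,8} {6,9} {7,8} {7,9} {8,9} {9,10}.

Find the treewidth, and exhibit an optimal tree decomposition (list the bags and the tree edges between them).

Every bag has size at most 5, so the width is 5 − 1 = 4 and tw(G) ≤ 4. For the lower bound, the 5 vertices {1, 2, 5, 7, 9} are pairwise adjacent, and any tree decomposition puts a clique entirely inside one bag — forcing width ≥ 4. Hence tw(G) = 4 exactly.

Treewidth 4.
One such decomposition:
Bags: B1 = {1, 4, 7, 8, 9}  B2 = {0, 1, 4, 7, 9}  B3 = {1, 5, 7, 8, 9}  B4 = {1, 2, 5, 7, 9}  B5 = {0, 1, 4, 9, 10}  B6 = {0, 1, 3, 4, 9}  B7 = {1, 4, 6, 8, 9}
Tree: B1–B2, B1–B3, B3–B4, B2–B5, B5–B6, B1–B7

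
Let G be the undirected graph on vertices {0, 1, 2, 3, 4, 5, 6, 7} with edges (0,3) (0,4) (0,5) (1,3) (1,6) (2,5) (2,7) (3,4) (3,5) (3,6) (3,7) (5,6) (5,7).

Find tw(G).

2

A width-2 tree decomposition is:
Bags: B1 = {0, 3, 5}  B2 = {3, 5, 7}  B3 = {3, 5, 6}  B4 = {1, 3, 6}  B5 = {2, 5, 7}  B6 = {0, 3, 4}
Tree: B1–B2, B2–B3, B3–B4, B2–B5, B1–B6
The largest bag has 3 vertices, giving width 2; this decomposition certifies tw(G) ≤ 2. On the other hand G contains the 3-clique {2, 5, 7}. A clique must lie in a single bag of any decomposition, so no decomposition can have width below 2. Hence tw(G) = 2 exactly.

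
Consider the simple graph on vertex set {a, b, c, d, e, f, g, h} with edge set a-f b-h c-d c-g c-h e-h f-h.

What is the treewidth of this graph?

A width-1 tree decomposition is:
Bags: B1 = {c, h}  B2 = {c, g}  B3 = {f, h}  B4 = {a, f}  B5 = {e, h}  B6 = {b, h}  B7 = {c, d}
Tree: B1–B2, B1–B3, B3–B4, B1–B5, B3–B6, B2–B7
Each bag holds 2 vertices, so the decomposition has width 1, which upper-bounds the treewidth. G has an edge, so its treewidth is at least 1. Therefore the treewidth is 1.

1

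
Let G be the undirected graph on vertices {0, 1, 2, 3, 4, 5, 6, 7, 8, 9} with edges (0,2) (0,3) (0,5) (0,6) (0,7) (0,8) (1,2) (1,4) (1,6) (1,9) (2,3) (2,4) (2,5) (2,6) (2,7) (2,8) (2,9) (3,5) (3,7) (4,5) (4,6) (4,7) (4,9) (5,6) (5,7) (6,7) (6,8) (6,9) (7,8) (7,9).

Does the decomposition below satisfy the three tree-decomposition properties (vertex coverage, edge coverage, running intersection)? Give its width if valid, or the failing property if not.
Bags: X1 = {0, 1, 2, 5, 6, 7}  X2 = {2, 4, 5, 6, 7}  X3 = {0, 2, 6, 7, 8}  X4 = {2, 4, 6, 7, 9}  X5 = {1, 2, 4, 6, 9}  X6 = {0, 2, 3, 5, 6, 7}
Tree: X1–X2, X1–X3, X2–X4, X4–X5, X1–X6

No — bags containing vertex 1 are not connected in the tree.

A tree decomposition must satisfy three properties: every vertex lies in some bag; for every edge, both endpoints lie together in some bag; and for every vertex, the bags containing it form a connected subtree. Here bags containing vertex 1 are not connected in the tree, so the decomposition is invalid.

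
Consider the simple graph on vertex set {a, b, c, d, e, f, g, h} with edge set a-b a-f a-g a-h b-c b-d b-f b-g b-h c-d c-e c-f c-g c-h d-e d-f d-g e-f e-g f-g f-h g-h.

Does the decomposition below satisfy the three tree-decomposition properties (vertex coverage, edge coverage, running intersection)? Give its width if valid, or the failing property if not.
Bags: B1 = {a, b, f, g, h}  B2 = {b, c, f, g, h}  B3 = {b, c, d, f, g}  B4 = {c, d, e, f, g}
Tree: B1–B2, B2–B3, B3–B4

Every vertex of G appears in some bag (union = {a, b, c, d, e, f, g, h}); every edge is covered by a bag; and for each vertex v the set of bags containing v is connected in the bag tree. The decomposition is therefore valid. The largest bag has 5 vertices, so the width is 4.

Yes; width 4.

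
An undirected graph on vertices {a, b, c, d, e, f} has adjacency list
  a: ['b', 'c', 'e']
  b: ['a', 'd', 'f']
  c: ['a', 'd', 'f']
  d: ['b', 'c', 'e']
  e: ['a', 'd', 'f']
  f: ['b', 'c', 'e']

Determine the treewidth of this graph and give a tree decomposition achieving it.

The largest bag has 4 vertices, giving width 3; this decomposition certifies tw(G) ≤ 3. For the lower bound: the 4 vertex sets {a,e}, {c,d}, {f}, {b} are disjoint, each induces a connected subgraph, and every pair is joined by at least one edge of G. Contracting each set to a single vertex therefore yields K_{4} as a minor, and since treewidth is minor-monotone, tw(G) ≥ tw(K_{4}) = 3. Hence tw(G) = 3 exactly.

Treewidth 3.
One optimal decomposition is:
Bags: B1 = {a, d, e, f}  B2 = {a, c, d, f}  B3 = {a, b, d, f}
Tree: B1–B2, B2–B3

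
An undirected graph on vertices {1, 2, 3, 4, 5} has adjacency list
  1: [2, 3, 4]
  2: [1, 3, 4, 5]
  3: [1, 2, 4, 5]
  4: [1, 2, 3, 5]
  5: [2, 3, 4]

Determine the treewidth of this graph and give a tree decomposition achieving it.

Treewidth 3.
Bags: B1 = {1, 2, 3, 4}  B2 = {2, 3, 4, 5}
Tree: B1–B2

Every bag has size at most 4, so the width is 4 − 1 = 3 and tw(G) ≤ 3. For the lower bound, the 4 vertices {1, 2, 3, 4} are pairwise adjacent, and any tree decomposition puts a clique entirely inside one bag — forcing width ≥ 3. Therefore the treewidth is 3.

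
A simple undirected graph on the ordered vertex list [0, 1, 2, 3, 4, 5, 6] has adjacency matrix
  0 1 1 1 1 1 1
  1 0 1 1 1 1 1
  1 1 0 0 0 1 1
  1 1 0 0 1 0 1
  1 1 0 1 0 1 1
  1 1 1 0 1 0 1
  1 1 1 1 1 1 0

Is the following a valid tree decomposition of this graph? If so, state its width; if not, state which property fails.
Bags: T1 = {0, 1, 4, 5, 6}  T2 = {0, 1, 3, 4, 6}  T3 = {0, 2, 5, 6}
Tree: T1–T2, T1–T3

No — edge (1,2) lies in no bag.

A tree decomposition must satisfy three properties: every vertex lies in some bag; for every edge, both endpoints lie together in some bag; and for every vertex, the bags containing it form a connected subtree. Here edge (1,2) lies in no bag, so the decomposition is invalid.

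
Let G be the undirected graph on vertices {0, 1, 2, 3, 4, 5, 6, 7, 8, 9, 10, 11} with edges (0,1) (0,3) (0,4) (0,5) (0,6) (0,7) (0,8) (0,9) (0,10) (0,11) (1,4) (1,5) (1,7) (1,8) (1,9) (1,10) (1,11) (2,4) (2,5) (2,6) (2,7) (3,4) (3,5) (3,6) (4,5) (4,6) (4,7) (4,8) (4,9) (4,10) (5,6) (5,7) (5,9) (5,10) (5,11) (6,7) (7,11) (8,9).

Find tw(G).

A width-4 tree decomposition is:
Bags: B1 = {0, 4, 5, 6, 7}  B2 = {0, 1, 4, 5, 7}  B3 = {0, 1, 5, 7, 11}  B4 = {0, 1, 4, 5, 9}  B5 = {0, 3, 4, 5, 6}  B6 = {0, 1, 4, 5, 10}  B7 = {2, 4, 5, 6, 7}  B8 = {0, 1, 4, 8, 9}
Tree: B1–B2, B2–B3, B2–B4, B1–B5, B4–B6, B1–B7, B4–B8
Every bag has size at most 5, so the width is 5 − 1 = 4 and tw(G) ≤ 4. On the other hand G contains the 5-clique {0, 1, 5, 7, 11}. A clique must lie in a single bag of any decomposition, so no decomposition can have width below 4. Therefore the treewidth is 4.

4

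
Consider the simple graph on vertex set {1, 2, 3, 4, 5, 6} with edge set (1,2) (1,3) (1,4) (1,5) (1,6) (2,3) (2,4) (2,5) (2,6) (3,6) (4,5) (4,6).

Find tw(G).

3

A width-3 tree decomposition is:
Bags: B1 = {1, 2, 4, 6}  B2 = {1, 2, 3, 6}  B3 = {1, 2, 4, 5}
Tree: B1–B2, B1–B3
Every bag has size at most 4, so the width is 4 − 1 = 3 and tw(G) ≤ 3. For the lower bound, the 4 vertices {1, 2, 3, 6} are pairwise adjacent, and any tree decomposition puts a clique entirely inside one bag — forcing width ≥ 3. The upper and lower bounds meet at 3, so that is the treewidth.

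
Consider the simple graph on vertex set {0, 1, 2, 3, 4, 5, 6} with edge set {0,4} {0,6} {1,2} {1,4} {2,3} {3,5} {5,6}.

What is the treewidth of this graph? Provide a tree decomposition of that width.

Treewidth 2.
One such decomposition:
Bags: B1 = {0, 1, 4}  B2 = {0, 1, 6}  B3 = {1, 5, 6}  B4 = {1, 3, 5}  B5 = {1, 2, 3}
Tree: B1–B2, B2–B3, B3–B4, B4–B5

Every bag has size at most 3, so the width is 3 − 1 = 2 and tw(G) ≤ 2. For the lower bound, G contains the cycle 1–4–0–6–5–3–2–1, so G is not a forest; only forests have treewidth ≤ 1, hence tw(G) ≥ 2. Therefore the treewidth is 2.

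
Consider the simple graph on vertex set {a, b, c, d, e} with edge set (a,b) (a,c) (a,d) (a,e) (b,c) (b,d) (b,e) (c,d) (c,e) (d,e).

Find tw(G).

4

A width-4 tree decomposition is:
Bags: B1 = {a, b, c, d, e}
Tree: (single bag)
With just one bag of size 5, the width is 5 − 1 = 4, so tw(G) ≤ 4. For the lower bound, the 5 vertices {a, b, c, d, e} are pairwise adjacent, and any tree decomposition puts a clique entirely inside one bag — forcing width ≥ 4. The upper and lower bounds meet at 4, so that is the treewidth.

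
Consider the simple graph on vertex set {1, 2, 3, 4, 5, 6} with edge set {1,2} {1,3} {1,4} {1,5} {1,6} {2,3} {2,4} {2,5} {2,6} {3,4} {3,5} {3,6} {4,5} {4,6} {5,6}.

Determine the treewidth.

A width-5 tree decomposition is:
Bags: B1 = {1, 2, 3, 4, 5, 6}
Tree: (single bag)
A single bag containing all 6 vertices is trivially a valid decomposition of width 5. For the lower bound, the 6 vertices {1, 2, 3, 4, 5, 6} are pairwise adjacent, and any tree decomposition puts a clique entirely inside one bag — forcing width ≥ 5. Hence tw(G) = 5 exactly.

5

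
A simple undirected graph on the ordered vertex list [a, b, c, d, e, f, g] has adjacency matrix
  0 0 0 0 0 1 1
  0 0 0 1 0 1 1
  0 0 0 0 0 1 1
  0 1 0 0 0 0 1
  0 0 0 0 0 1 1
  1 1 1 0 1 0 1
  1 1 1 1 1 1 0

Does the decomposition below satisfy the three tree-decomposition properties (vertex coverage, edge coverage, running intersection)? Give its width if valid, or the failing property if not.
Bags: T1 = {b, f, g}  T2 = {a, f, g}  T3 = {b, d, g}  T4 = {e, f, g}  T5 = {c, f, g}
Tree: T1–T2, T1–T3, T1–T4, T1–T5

Vertex coverage: the bags together contain {a, b, c, d, e, f, g}, the full vertex set. Edge coverage: each edge of G has both endpoints in at least one bag. Running intersection: for every vertex, the bags containing it form a connected subtree. All three properties hold, so this is a valid tree decomposition of width max|bag| − 1 = 2, and hence tw(G) ≤ 2.

Yes; width 2.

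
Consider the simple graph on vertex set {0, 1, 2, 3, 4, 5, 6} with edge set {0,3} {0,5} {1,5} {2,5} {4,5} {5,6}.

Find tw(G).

A width-1 tree decomposition is:
Bags: B1 = {2, 5}  B2 = {4, 5}  B3 = {1, 5}  B4 = {5, 6}  B5 = {0, 5}  B6 = {0, 3}
Tree: B1–B2, B2–B3, B3–B4, B4–B5, B5–B6
Each bag holds 2 vertices, so the decomposition has width 1, which upper-bounds the treewidth. Any graph with an edge has treewidth ≥ 1, and G has the edge 5–2. Hence tw(G) = 1 exactly.

1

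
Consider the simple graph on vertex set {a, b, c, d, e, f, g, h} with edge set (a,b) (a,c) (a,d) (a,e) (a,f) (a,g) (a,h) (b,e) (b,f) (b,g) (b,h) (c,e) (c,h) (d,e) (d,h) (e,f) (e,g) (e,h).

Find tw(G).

3

A width-3 tree decomposition is:
Bags: B1 = {a, b, e, h}  B2 = {a, c, e, h}  B3 = {a, b, e, g}  B4 = {a, b, e, f}  B5 = {a, d, e, h}
Tree: B1–B2, B1–B3, B1–B4, B2–B5
Each bag holds 4 vertices, so the decomposition has width 3, which upper-bounds the treewidth. Conversely, {a, b, e, g} is a clique of size 4, and the vertices of any clique must share a bag in every tree decomposition; so some bag has ≥ 4 vertices and tw(G) ≥ 3. Therefore the treewidth is 3.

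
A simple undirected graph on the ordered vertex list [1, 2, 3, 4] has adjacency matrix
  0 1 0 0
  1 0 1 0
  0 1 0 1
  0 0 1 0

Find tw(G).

A width-1 tree decomposition is:
Bags: B1 = {2, 3}  B2 = {1, 2}  B3 = {3, 4}
Tree: B1–B2, B1–B3
Every bag has size at most 2, so the width is 2 − 1 = 1 and tw(G) ≤ 1. G has an edge, so its treewidth is at least 1. Combining the bounds, tw(G) = 1.

1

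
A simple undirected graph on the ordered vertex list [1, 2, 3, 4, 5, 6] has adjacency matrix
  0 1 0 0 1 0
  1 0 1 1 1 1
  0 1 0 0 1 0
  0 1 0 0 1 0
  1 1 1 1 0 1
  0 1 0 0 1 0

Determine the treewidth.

2

A width-2 tree decomposition is:
Bags: B1 = {2, 5, 6}  B2 = {1, 2, 5}  B3 = {2, 4, 5}  B4 = {2, 3, 5}
Tree: B1–B2, B1–B3, B1–B4
The largest bag has 3 vertices, giving width 2; this decomposition certifies tw(G) ≤ 2. On the other hand G contains the 3-clique {1, 2, 5}. A clique must lie in a single bag of any decomposition, so no decomposition can have width below 2. Combining the bounds, tw(G) = 2.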